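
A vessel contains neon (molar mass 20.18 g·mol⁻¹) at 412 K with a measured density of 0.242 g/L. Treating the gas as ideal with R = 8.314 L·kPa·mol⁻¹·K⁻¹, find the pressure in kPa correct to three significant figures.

P ≈ 41.1 kPa

ρ = PM/(RT) ⇒ P = ρRT/M = (0.242 × 8.314 × 412.0) / 20.18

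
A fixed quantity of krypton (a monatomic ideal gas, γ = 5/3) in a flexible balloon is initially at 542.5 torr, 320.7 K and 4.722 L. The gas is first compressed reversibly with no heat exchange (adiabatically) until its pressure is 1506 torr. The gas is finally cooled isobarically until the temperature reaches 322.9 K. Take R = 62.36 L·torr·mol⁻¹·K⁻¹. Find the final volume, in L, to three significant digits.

Reversible adiabatic, γ = 5/3: T₂ = T₁·(P₂/P₁)^((γ−1)/γ) = 482.5 K; V₂ = V₁·(P₁/P₂)^(1/γ) = 2.559 L.
P constant ⇒ V ∝ T: P₃ = P₂; V₃ = V₂·(T₃/T₂) = 1.713 L.

V₃ ≈ 1.71 L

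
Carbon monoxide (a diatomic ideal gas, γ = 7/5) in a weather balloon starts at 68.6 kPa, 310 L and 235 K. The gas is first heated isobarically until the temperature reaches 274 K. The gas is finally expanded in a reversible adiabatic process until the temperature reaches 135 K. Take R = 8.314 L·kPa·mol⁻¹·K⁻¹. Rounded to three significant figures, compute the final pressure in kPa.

P₃ ≈ 5.76 kPa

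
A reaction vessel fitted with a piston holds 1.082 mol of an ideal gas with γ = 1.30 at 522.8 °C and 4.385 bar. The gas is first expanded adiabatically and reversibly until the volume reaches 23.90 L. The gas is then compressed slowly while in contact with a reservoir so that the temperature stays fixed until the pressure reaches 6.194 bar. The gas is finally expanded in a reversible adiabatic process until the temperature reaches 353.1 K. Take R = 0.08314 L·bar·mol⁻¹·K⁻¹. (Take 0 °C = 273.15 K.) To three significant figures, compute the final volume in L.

Convert: T₁ = 795.9 K.
From PV = nRT: V₁ = nRT₁/P₁ = 16.33 L.
Reversible adiabatic, γ = 1.30: T₂ = T₁·(V₁/V₂)^(γ−1) = 710.0 K; P₂ = P₁·(V₁/V₂)^γ = 2.672 bar.
Isothermal, so P V is constant: T₃ = T₂; V₃ = V₂·(P₂/P₃) = 10.31 L.
Adiabatic (γ = 1.30), T V^(γ−1) and P V^γ constant: P₄ = P₃·(T₄/T₃)^(γ/(γ−1)) = 0.3002 bar; V₄ = V₃·(T₃/T₄)^(1/(γ−1)) = 105.8 L.

V₄ ≈ 106 L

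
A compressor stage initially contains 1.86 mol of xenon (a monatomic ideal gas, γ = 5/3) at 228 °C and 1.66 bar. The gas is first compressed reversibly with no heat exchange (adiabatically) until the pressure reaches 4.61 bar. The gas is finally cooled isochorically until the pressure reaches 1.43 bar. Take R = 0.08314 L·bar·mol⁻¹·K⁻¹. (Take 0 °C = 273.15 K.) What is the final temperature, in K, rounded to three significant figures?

Convert: T₁ = 501.1 K.
From PV = nRT: V₁ = nRT₁/P₁ = 46.69 L.
Reversible adiabatic, γ = 5/3: T₂ = T₁·(P₂/P₁)^((γ−1)/γ) = 754.1 K; V₂ = V₁·(P₁/P₂)^(1/γ) = 25.29 L.
Isochoric, so P/T is constant: V₃ = V₂; T₃ = T₂·(P₃/P₂) = 233.9 K.

T₃ ≈ 234 K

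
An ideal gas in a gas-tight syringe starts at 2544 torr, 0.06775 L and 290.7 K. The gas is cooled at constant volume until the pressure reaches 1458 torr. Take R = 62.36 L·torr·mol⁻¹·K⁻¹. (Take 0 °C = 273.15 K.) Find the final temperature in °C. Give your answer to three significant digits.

Isochoric, so P/T is constant: V₂ = V₁; T₂ = T₁·(P₂/P₁) = 166.6 K.

T₂ ≈ -107 °C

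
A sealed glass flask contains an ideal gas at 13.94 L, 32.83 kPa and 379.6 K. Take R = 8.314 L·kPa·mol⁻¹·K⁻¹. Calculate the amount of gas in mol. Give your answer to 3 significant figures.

PV = nRT ⇒ n = PV/(RT) = (32.83 × 13.94) / (8.314 × 379.6)

n ≈ 0.145 mol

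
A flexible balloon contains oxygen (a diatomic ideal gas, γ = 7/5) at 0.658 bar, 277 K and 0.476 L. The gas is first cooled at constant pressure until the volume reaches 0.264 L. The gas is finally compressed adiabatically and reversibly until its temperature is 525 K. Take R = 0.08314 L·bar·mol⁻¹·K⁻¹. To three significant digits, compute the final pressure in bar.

Isobaric, so V/T is constant: P₂ = P₁; T₂ = T₁·(V₂/V₁) = 153.6 K.
Reversible adiabatic, γ = 7/5: P₃ = P₂·(T₃/T₂)^(γ/(γ−1)) = 48.54 bar; V₃ = V₂·(T₂/T₃)^(1/(γ−1)) = 0.01223 L.

P₃ ≈ 48.5 bar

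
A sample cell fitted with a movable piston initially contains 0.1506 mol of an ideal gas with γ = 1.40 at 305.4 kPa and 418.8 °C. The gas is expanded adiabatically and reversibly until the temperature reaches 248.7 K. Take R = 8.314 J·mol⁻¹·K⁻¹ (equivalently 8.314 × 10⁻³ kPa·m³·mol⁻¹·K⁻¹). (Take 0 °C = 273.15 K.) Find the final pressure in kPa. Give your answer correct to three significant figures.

P₂ ≈ 8.50 kPa

Convert: T₁ = 692.0 K.
From PV = nRT: V₁ = nRT₁/P₁ = 0.002837 m³.
Reversible adiabatic, γ = 1.40: P₂ = P₁·(T₂/T₁)^(γ/(γ−1)) = 8.501 kPa; V₂ = V₁·(T₁/T₂)^(1/(γ−1)) = 0.03663 m³.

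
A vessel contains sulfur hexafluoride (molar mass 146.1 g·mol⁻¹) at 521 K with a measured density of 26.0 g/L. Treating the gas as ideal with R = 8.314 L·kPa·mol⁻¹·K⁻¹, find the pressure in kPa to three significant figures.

P ≈ 771 kPa

ρ = PM/(RT) ⇒ P = ρRT/M = (26.0 × 8.314 × 521.0) / 146.1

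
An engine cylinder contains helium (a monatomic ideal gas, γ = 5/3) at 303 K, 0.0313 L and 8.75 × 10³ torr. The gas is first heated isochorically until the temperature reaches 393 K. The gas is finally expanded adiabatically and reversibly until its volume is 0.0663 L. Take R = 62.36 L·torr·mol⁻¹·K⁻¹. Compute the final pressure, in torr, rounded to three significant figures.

V constant ⇒ P ∝ T: V₂ = V₁; P₂ = P₁·(T₂/T₁) = 1.135e+04 torr.
Reversible adiabatic, γ = 5/3: T₃ = T₂·(V₂/V₃)^(γ−1) = 238.3 K; P₃ = P₂·(V₂/V₃)^γ = 3248 torr.

P₃ ≈ 3.25e+03 torr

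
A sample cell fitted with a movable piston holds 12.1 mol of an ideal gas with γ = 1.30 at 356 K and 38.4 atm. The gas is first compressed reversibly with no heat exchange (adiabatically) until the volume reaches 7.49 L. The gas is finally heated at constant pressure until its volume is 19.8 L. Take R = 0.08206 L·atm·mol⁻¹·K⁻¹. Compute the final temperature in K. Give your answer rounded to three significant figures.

T₃ ≈ 1.00e+03 K

From PV = nRT: V₁ = nRT₁/P₁ = 9.205 L.
Reversible adiabatic, γ = 1.30: T₂ = T₁·(V₁/V₂)^(γ−1) = 378.7 K; P₂ = P₁·(V₁/V₂)^γ = 50.21 atm.
Isobaric, so V/T is constant: P₃ = P₂; T₃ = T₂·(V₃/V₂) = 1001 K.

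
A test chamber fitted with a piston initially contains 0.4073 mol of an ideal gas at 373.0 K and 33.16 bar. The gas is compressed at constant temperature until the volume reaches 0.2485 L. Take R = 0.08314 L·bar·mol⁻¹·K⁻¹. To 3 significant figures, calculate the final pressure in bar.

P₂ ≈ 50.8 bar

From PV = nRT: V₁ = nRT₁/P₁ = 0.3809 L.
Isothermal, so P V is constant: T₂ = T₁; P₂ = P₁·(V₁/V₂) = 50.83 bar.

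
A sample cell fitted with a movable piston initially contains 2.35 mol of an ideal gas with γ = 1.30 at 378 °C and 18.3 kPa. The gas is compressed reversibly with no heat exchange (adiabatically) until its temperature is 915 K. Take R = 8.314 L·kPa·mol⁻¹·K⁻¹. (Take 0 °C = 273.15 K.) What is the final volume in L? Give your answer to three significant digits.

V₂ ≈ 224 L

Convert: T₁ = 651.1 K.
From PV = nRT: V₁ = nRT₁/P₁ = 695.2 L.
Reversible adiabatic, γ = 1.30: P₂ = P₁·(T₂/T₁)^(γ/(γ−1)) = 79.92 kPa; V₂ = V₁·(T₁/T₂)^(1/(γ−1)) = 223.7 L.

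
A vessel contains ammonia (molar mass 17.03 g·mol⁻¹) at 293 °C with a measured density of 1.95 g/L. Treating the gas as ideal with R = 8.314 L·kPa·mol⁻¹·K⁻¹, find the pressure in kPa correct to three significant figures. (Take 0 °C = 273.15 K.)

ρ = PM/(RT) ⇒ P = ρRT/M = (1.95 × 8.314 × 566.1) / 17.03

P ≈ 539 kPa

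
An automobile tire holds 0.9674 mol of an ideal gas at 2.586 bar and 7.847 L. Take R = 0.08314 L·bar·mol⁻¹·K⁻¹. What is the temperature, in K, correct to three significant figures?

PV = nRT ⇒ T = PV/(nR) = (2.586 × 7.847) / (0.9674 × 0.08314)

T ≈ 252 K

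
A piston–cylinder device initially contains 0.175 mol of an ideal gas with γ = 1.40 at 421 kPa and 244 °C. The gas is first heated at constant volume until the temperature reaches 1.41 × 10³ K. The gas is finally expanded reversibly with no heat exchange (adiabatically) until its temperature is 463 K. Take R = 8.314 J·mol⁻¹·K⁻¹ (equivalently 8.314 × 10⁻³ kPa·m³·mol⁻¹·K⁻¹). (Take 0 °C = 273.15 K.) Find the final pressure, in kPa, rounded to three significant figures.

P₃ ≈ 23.3 kPa

Convert: T₁ = 517.1 K.
From PV = nRT: V₁ = nRT₁/P₁ = 0.001787 m³.
V constant ⇒ P ∝ T: V₂ = V₁; P₂ = P₁·(T₂/T₁) = 1148 kPa.
Reversible adiabatic, γ = 1.40: P₃ = P₂·(T₃/T₂)^(γ/(γ−1)) = 23.29 kPa; V₃ = V₂·(T₂/T₃)^(1/(γ−1)) = 0.02893 m³.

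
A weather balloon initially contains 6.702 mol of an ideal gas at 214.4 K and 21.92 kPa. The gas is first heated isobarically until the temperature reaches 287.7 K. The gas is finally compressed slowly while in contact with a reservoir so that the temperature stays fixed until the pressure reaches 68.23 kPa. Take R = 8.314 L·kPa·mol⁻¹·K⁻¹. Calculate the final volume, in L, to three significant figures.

From PV = nRT: V₁ = nRT₁/P₁ = 545.0 L.
P constant ⇒ V ∝ T: P₂ = P₁; V₂ = V₁·(T₂/T₁) = 731.3 L.
T constant ⇒ Boyle's law P V = const: T₃ = T₂; V₃ = V₂·(P₂/P₃) = 235.0 L.

V₃ ≈ 235 L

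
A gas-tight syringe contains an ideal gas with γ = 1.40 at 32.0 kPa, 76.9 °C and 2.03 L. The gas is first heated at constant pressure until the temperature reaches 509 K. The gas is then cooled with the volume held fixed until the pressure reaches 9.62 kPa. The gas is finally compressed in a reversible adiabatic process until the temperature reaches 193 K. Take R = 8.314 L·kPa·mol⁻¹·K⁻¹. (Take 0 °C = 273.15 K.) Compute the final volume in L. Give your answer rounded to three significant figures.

V₄ ≈ 1.65 L

Convert: T₁ = 350.0 K.
P constant ⇒ V ∝ T: P₂ = P₁; V₂ = V₁·(T₂/T₁) = 2.952 L.
V constant ⇒ P ∝ T: V₃ = V₂; T₃ = T₂·(P₃/P₂) = 153.0 K.
Reversible adiabatic, γ = 1.40: P₄ = P₃·(T₄/T₃)^(γ/(γ−1)) = 21.68 kPa; V₄ = V₃·(T₃/T₄)^(1/(γ−1)) = 1.652 L.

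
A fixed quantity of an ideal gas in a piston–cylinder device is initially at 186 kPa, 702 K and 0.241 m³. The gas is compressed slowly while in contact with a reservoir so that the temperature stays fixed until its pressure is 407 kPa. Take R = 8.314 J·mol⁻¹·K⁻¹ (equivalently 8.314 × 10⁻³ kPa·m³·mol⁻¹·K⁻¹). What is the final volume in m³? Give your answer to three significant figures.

Isothermal, so P V is constant: T₂ = T₁; V₂ = V₁·(P₁/P₂) = 0.1101 m³.

V₂ ≈ 0.110 m³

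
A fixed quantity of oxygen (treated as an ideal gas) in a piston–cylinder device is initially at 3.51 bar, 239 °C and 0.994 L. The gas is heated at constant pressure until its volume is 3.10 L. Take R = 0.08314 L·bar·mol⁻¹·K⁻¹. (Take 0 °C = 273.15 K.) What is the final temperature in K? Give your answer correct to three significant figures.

Convert: T₁ = 512.1 K.
Isobaric, so V/T is constant: P₂ = P₁; T₂ = T₁·(V₂/V₁) = 1597 K.

T₂ ≈ 1.60e+03 K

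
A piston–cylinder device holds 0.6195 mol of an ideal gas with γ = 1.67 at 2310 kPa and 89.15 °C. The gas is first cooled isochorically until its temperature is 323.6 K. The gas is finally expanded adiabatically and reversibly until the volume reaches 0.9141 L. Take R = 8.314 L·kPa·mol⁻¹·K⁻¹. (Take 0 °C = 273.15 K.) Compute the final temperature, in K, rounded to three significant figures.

T₃ ≈ 298 K

Convert: T₁ = 362.3 K.
From PV = nRT: V₁ = nRT₁/P₁ = 0.8078 L.
V constant ⇒ P ∝ T: V₂ = V₁; P₂ = P₁·(T₂/T₁) = 2063 kPa.
Adiabatic (γ = 1.67), T V^(γ−1) and P V^γ constant: T₃ = T₂·(V₂/V₃)^(γ−1) = 297.9 K; P₃ = P₂·(V₂/V₃)^γ = 1678 kPa.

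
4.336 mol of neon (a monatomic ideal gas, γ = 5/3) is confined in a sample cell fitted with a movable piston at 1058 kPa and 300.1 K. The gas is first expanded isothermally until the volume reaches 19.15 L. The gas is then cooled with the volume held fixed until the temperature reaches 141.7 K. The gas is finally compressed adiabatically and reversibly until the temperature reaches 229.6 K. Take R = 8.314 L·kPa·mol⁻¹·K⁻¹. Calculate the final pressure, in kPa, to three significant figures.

P₄ ≈ 891 kPa

From PV = nRT: V₁ = nRT₁/P₁ = 10.23 L.
Isothermal, so P V is constant: T₂ = T₁; P₂ = P₁·(V₁/V₂) = 564.9 kPa.
V constant ⇒ P ∝ T: V₃ = V₂; P₃ = P₂·(T₃/T₂) = 266.7 kPa.
Reversible adiabatic, γ = 5/3: P₄ = P₃·(T₄/T₃)^(γ/(γ−1)) = 891.5 kPa; V₄ = V₃·(T₃/T₄)^(1/(γ−1)) = 9.285 L.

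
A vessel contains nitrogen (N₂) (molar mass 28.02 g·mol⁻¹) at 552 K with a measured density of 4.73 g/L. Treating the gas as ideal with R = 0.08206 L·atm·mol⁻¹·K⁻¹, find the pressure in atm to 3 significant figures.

P ≈ 7.65 atm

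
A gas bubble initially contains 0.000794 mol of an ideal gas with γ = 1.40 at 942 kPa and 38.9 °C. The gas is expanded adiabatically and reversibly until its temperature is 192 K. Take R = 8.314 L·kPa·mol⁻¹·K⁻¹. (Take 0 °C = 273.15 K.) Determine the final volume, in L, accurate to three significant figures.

V₂ ≈ 0.00736 L

Convert: T₁ = 312.0 K.
From PV = nRT: V₁ = nRT₁/P₁ = 0.002187 L.
Adiabatic (γ = 1.40), T V^(γ−1) and P V^γ constant: P₂ = P₁·(T₂/T₁)^(γ/(γ−1)) = 172.1 kPa; V₂ = V₁·(T₁/T₂)^(1/(γ−1)) = 0.007364 L.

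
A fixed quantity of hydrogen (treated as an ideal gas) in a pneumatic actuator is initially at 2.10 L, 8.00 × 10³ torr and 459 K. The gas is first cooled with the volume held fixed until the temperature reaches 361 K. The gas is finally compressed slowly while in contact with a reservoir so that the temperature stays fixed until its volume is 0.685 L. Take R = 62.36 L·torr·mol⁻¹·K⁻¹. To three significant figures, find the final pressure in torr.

P₃ ≈ 1.93e+04 torr

Isochoric, so P/T is constant: V₂ = V₁; P₂ = P₁·(T₂/T₁) = 6292 torr.
T constant ⇒ Boyle's law P V = const: T₃ = T₂; P₃ = P₂·(V₂/V₃) = 1.929e+04 torr.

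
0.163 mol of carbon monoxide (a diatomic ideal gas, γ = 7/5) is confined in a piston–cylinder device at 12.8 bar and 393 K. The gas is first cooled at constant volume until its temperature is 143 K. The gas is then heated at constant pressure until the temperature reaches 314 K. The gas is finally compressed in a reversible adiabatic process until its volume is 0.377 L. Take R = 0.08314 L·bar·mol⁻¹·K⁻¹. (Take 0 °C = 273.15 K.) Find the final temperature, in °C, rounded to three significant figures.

T₄ ≈ 174 °C

From PV = nRT: V₁ = nRT₁/P₁ = 0.4161 L.
Isochoric, so P/T is constant: V₂ = V₁; P₂ = P₁·(T₂/T₁) = 4.658 bar.
Isobaric, so V/T is constant: P₃ = P₂; V₃ = V₂·(T₃/T₂) = 0.9136 L.
Adiabatic (γ = 7/5), T V^(γ−1) and P V^γ constant: T₄ = T₃·(V₃/V₄)^(γ−1) = 447.4 K; P₄ = P₃·(V₃/V₄)^γ = 16.08 bar.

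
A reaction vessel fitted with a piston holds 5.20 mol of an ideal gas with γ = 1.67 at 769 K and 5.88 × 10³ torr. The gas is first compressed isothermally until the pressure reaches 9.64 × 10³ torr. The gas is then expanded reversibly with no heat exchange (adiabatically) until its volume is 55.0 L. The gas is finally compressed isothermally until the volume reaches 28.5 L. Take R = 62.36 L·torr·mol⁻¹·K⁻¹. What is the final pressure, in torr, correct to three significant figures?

P₄ ≈ 5.28e+03 torr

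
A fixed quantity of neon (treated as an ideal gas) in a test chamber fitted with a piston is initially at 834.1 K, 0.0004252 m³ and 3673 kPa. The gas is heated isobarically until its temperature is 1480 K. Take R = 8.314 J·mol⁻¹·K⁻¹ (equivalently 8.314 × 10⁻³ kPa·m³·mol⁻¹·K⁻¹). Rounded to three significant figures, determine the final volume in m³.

V₂ ≈ 0.000754 m³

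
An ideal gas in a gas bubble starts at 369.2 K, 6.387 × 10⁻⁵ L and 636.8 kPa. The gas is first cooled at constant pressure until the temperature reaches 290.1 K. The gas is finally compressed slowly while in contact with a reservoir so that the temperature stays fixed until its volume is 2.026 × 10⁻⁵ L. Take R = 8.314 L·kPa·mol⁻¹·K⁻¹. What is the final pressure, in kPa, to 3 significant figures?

Isobaric, so V/T is constant: P₂ = P₁; V₂ = V₁·(T₂/T₁) = 5.019e-05 L.
Isothermal, so P V is constant: T₃ = T₂; P₃ = P₂·(V₂/V₃) = 1577 kPa.

P₃ ≈ 1.58e+03 kPa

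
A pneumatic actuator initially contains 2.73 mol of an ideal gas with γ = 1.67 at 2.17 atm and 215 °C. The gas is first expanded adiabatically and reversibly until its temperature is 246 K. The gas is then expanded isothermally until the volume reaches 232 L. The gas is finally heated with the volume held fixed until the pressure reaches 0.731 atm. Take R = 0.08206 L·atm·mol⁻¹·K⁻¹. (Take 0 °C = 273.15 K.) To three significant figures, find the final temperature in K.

Convert: T₁ = 488.1 K.
From PV = nRT: V₁ = nRT₁/P₁ = 50.40 L.
Reversible adiabatic, γ = 1.67: P₂ = P₁·(T₂/T₁)^(γ/(γ−1)) = 0.3932 atm; V₂ = V₁·(T₁/T₂)^(1/(γ−1)) = 140.2 L.
Isothermal, so P V is constant: T₃ = T₂; P₃ = P₂·(V₂/V₃) = 0.2375 atm.
V constant ⇒ P ∝ T: V₄ = V₃; T₄ = T₃·(P₄/P₃) = 757.0 K.

T₄ ≈ 757 K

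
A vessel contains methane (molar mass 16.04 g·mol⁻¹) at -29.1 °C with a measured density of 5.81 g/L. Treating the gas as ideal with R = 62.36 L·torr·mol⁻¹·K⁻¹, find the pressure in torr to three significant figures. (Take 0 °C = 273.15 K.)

ρ = PM/(RT) ⇒ P = ρRT/M = (5.81 × 62.36 × 244.0) / 16.04

P ≈ 5.51e+03 torr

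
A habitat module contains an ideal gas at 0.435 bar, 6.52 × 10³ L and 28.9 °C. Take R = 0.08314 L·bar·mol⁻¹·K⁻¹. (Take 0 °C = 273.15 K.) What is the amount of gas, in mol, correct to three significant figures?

n ≈ 113 mol

Convert: T = 302.05 K.
PV = nRT ⇒ n = PV/(RT) = (0.435 × 6.52e+03) / (0.08314 × 302.05)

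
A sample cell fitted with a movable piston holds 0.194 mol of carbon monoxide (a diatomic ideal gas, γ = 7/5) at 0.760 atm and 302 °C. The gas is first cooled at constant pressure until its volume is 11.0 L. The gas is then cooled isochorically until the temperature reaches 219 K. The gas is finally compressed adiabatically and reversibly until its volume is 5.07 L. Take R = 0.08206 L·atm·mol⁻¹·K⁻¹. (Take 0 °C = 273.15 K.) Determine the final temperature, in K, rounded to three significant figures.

T₄ ≈ 299 K

Convert: T₁ = 575.1 K.
From PV = nRT: V₁ = nRT₁/P₁ = 12.05 L.
P constant ⇒ V ∝ T: P₂ = P₁; T₂ = T₁·(V₂/V₁) = 525.1 K.
V constant ⇒ P ∝ T: V₃ = V₂; P₃ = P₂·(T₃/T₂) = 0.3169 atm.
Adiabatic (γ = 7/5), T V^(γ−1) and P V^γ constant: T₄ = T₃·(V₃/V₄)^(γ−1) = 298.5 K; P₄ = P₃·(V₃/V₄)^γ = 0.9374 atm.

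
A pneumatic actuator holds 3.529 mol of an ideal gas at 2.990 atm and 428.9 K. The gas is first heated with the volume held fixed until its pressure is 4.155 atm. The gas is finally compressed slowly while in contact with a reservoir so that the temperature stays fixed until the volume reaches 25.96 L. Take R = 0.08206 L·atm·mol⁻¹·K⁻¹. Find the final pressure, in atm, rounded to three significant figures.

From PV = nRT: V₁ = nRT₁/P₁ = 41.54 L.
V constant ⇒ P ∝ T: V₂ = V₁; T₂ = T₁·(P₂/P₁) = 596.0 K.
Isothermal, so P V is constant: T₃ = T₂; P₃ = P₂·(V₂/V₃) = 6.649 atm.

P₃ ≈ 6.65 atm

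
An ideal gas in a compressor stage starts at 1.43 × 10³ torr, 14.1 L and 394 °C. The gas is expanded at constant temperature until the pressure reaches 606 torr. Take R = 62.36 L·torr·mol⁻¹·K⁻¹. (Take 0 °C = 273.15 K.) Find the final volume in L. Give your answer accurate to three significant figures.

V₂ ≈ 33.3 L

Convert: T₁ = 667.1 K.
Isothermal, so P V is constant: T₂ = T₁; V₂ = V₁·(P₁/P₂) = 33.27 L.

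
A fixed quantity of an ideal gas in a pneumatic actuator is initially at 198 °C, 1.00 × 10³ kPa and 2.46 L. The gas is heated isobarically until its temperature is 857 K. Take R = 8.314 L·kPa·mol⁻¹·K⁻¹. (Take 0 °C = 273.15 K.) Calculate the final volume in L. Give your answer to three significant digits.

V₂ ≈ 4.47 L

Convert: T₁ = 471.1 K.
Isobaric, so V/T is constant: P₂ = P₁; V₂ = V₁·(T₂/T₁) = 4.475 L.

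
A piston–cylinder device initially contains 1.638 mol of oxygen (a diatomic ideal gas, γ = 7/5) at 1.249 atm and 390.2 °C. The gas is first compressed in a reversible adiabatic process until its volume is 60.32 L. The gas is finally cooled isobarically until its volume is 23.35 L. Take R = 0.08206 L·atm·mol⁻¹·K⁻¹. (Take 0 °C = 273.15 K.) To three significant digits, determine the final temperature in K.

Convert: T₁ = 663.3 K.
From PV = nRT: V₁ = nRT₁/P₁ = 71.39 L.
Adiabatic (γ = 7/5), T V^(γ−1) and P V^γ constant: T₂ = T₁·(V₁/V₂)^(γ−1) = 709.6 K; P₂ = P₁·(V₁/V₂)^γ = 1.581 atm.
P constant ⇒ V ∝ T: P₃ = P₂; T₃ = T₂·(V₃/V₂) = 274.7 K.

T₃ ≈ 275 K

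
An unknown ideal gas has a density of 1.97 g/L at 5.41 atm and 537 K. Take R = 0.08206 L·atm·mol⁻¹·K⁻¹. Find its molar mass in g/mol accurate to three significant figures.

ρ = PM/(RT) ⇒ M = ρRT/P = (1.97 × 0.08206 × 537.0) / 5.41

M ≈ 16.0 g/mol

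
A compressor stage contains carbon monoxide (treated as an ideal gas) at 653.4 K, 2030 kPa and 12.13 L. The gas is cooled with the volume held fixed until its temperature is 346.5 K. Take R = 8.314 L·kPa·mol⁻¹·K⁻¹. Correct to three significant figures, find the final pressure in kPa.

P₂ ≈ 1.08e+03 kPa

V constant ⇒ P ∝ T: V₂ = V₁; P₂ = P₁·(T₂/T₁) = 1077 kPa.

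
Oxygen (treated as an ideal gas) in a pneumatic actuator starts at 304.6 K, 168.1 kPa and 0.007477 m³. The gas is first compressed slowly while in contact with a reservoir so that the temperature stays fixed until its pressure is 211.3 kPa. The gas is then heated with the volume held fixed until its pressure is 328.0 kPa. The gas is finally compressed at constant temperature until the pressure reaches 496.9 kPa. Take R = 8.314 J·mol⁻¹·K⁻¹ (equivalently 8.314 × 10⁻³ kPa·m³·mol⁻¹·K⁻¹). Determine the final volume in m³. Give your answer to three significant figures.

T constant ⇒ Boyle's law P V = const: T₂ = T₁; V₂ = V₁·(P₁/P₂) = 0.005948 m³.
V constant ⇒ P ∝ T: V₃ = V₂; T₃ = T₂·(P₃/P₂) = 472.8 K.
Isothermal, so P V is constant: T₄ = T₃; V₄ = V₃·(P₃/P₄) = 0.003926 m³.

V₄ ≈ 0.00393 m³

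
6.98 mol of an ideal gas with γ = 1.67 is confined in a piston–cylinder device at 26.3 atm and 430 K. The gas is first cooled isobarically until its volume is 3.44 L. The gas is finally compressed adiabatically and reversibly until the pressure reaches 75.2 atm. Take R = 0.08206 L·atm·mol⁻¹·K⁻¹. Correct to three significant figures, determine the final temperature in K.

T₃ ≈ 241 K

From PV = nRT: V₁ = nRT₁/P₁ = 9.365 L.
P constant ⇒ V ∝ T: P₂ = P₁; T₂ = T₁·(V₂/V₁) = 158.0 K.
Adiabatic (γ = 1.67), T V^(γ−1) and P V^γ constant: T₃ = T₂·(P₃/P₂)^((γ−1)/γ) = 240.8 K; V₃ = V₂·(P₂/P₃)^(1/γ) = 1.834 L.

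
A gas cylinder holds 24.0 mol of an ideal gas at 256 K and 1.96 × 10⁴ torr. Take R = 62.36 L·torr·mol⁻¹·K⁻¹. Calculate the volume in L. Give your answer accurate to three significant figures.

PV = nRT ⇒ V = nRT/P = (24.0 × 62.36 × 256) / 1.96e+04

V ≈ 19.5 L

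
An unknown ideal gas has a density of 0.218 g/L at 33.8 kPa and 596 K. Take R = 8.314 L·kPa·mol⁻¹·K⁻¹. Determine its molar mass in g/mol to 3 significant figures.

ρ = PM/(RT) ⇒ M = ρRT/P = (0.218 × 8.314 × 596.0) / 33.8

M ≈ 32.0 g/mol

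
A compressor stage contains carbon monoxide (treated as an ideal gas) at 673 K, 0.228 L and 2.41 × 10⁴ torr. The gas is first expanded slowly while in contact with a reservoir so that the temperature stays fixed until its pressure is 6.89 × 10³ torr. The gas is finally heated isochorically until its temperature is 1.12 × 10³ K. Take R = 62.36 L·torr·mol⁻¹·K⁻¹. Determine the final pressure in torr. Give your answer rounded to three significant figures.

Isothermal, so P V is constant: T₂ = T₁; V₂ = V₁·(P₁/P₂) = 0.7975 L.
V constant ⇒ P ∝ T: V₃ = V₂; P₃ = P₂·(T₃/T₂) = 1.147e+04 torr.

P₃ ≈ 1.15e+04 torr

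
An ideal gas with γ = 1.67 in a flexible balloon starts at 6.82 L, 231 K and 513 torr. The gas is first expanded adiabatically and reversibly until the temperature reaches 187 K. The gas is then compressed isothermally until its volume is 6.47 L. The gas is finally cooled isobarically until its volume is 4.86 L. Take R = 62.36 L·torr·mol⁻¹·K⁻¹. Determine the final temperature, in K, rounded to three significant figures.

Reversible adiabatic, γ = 1.67: P₂ = P₁·(T₂/T₁)^(γ/(γ−1)) = 303.0 torr; V₂ = V₁·(T₁/T₂)^(1/(γ−1)) = 9.349 L.
Isothermal, so P V is constant: T₃ = T₂; P₃ = P₂·(V₂/V₃) = 437.8 torr.
P constant ⇒ V ∝ T: P₄ = P₃; T₄ = T₃·(V₄/V₃) = 140.5 K.

T₄ ≈ 140 K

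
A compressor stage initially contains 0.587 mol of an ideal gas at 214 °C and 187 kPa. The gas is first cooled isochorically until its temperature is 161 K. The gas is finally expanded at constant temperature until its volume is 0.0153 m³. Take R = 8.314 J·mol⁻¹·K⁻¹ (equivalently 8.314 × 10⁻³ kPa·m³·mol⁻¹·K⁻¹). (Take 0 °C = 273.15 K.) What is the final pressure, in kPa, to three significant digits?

P₃ ≈ 51.4 kPa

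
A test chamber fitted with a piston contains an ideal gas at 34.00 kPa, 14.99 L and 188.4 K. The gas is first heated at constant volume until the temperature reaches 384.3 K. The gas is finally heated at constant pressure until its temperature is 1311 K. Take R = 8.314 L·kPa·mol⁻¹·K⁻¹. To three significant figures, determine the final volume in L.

V constant ⇒ P ∝ T: V₂ = V₁; P₂ = P₁·(T₂/T₁) = 69.35 kPa.
P constant ⇒ V ∝ T: P₃ = P₂; V₃ = V₂·(T₃/T₂) = 51.14 L.

V₃ ≈ 51.1 L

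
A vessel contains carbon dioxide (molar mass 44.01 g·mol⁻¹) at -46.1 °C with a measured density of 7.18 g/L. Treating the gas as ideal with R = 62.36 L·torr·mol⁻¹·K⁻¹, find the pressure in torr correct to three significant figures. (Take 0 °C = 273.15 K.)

P ≈ 2.31e+03 torr

ρ = PM/(RT) ⇒ P = ρRT/M = (7.18 × 62.36 × 227.0) / 44.01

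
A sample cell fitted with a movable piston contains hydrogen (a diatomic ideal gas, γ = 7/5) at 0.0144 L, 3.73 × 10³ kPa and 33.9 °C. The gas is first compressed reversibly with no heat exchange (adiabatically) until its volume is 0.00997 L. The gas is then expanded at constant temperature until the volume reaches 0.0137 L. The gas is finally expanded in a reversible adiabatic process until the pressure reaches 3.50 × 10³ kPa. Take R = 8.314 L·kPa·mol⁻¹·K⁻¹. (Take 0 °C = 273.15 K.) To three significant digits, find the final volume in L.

V₄ ≈ 0.0165 L

Convert: T₁ = 307.0 K.
Adiabatic (γ = 7/5), T V^(γ−1) and P V^γ constant: T₂ = T₁·(V₁/V₂)^(γ−1) = 355.7 K; P₂ = P₁·(V₁/V₂)^γ = 6241 kPa.
T constant ⇒ Boyle's law P V = const: T₃ = T₂; P₃ = P₂·(V₂/V₃) = 4542 kPa.
Reversible adiabatic, γ = 7/5: T₄ = T₃·(P₄/P₃)^((γ−1)/γ) = 330.2 K; V₄ = V₃·(P₃/P₄)^(1/γ) = 0.01650 L.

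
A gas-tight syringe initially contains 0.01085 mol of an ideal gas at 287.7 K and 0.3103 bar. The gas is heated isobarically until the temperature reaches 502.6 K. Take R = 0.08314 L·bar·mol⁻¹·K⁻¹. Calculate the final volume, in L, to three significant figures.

From PV = nRT: V₁ = nRT₁/P₁ = 0.8364 L.
P constant ⇒ V ∝ T: P₂ = P₁; V₂ = V₁·(T₂/T₁) = 1.461 L.

V₂ ≈ 1.46 L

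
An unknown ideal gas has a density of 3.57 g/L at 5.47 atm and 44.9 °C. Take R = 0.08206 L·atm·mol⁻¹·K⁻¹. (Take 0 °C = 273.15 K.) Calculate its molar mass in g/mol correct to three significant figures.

M ≈ 17.0 g/mol

ρ = PM/(RT) ⇒ M = ρRT/P = (3.57 × 0.08206 × 318.0) / 5.47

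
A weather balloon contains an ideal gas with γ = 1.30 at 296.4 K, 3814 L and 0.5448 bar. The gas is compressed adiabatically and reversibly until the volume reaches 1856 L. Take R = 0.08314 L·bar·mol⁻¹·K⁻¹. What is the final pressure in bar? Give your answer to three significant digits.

Reversible adiabatic, γ = 1.30: T₂ = T₁·(V₁/V₂)^(γ−1) = 367.9 K; P₂ = P₁·(V₁/V₂)^γ = 1.390 bar.

P₂ ≈ 1.39 bar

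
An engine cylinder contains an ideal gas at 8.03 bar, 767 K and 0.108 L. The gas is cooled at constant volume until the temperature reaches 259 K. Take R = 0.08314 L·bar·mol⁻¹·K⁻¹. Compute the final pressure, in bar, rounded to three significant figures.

Isochoric, so P/T is constant: V₂ = V₁; P₂ = P₁·(T₂/T₁) = 2.712 bar.

P₂ ≈ 2.71 bar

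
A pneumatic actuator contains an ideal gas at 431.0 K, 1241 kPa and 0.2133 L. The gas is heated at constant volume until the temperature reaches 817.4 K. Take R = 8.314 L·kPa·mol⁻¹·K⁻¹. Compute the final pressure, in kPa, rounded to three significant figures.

V constant ⇒ P ∝ T: V₂ = V₁; P₂ = P₁·(T₂/T₁) = 2354 kPa.

P₂ ≈ 2.35e+03 kPa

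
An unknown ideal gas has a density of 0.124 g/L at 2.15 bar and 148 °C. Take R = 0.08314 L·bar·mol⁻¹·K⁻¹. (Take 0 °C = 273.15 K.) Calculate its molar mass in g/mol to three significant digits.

ρ = PM/(RT) ⇒ M = ρRT/P = (0.124 × 0.08314 × 421.1) / 2.15

M ≈ 2.02 g/mol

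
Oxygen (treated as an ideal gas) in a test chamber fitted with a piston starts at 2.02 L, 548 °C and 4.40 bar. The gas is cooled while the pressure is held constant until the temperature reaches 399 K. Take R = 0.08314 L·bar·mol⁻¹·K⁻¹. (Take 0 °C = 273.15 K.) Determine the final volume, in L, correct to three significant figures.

V₂ ≈ 0.982 L

Convert: T₁ = 821.1 K.
P constant ⇒ V ∝ T: P₂ = P₁; V₂ = V₁·(T₂/T₁) = 0.9815 L.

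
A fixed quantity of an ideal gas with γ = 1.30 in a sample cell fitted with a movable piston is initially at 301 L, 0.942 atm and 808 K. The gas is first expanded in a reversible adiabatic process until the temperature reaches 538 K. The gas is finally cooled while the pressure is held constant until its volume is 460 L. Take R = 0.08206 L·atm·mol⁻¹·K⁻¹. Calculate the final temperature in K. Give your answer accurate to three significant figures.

Adiabatic (γ = 1.30), T V^(γ−1) and P V^γ constant: P₂ = P₁·(T₂/T₁)^(γ/(γ−1)) = 0.1617 atm; V₂ = V₁·(T₁/T₂)^(1/(γ−1)) = 1168 L.
P constant ⇒ V ∝ T: P₃ = P₂; T₃ = T₂·(V₃/V₂) = 211.9 K.

T₃ ≈ 212 K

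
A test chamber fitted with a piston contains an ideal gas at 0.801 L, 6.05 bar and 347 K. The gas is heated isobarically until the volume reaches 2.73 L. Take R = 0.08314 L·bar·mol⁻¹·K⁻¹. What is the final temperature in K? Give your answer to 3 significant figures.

Isobaric, so V/T is constant: P₂ = P₁; T₂ = T₁·(V₂/V₁) = 1183 K.

T₂ ≈ 1.18e+03 K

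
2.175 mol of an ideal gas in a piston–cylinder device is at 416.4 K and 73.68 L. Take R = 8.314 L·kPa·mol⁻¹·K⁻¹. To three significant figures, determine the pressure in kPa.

PV = nRT ⇒ P = nRT/V = (2.175 × 8.314 × 416.4) / 73.68

P ≈ 102 kPa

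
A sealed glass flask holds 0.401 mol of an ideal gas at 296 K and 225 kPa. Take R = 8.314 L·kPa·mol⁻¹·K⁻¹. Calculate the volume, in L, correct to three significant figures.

PV = nRT ⇒ V = nRT/P = (0.401 × 8.314 × 296) / 225

V ≈ 4.39 L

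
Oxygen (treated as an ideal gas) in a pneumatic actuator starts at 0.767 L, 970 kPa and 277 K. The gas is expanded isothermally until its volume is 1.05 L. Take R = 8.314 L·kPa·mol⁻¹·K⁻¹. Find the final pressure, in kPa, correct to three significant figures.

P₂ ≈ 709 kPa

Isothermal, so P V is constant: T₂ = T₁; P₂ = P₁·(V₁/V₂) = 708.6 kPa.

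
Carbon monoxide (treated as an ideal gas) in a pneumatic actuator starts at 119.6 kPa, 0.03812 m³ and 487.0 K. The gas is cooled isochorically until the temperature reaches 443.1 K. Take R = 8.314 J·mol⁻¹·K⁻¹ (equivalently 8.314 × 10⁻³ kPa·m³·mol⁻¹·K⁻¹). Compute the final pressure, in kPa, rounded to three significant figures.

Isochoric, so P/T is constant: V₂ = V₁; P₂ = P₁·(T₂/T₁) = 108.8 kPa.

P₂ ≈ 109 kPa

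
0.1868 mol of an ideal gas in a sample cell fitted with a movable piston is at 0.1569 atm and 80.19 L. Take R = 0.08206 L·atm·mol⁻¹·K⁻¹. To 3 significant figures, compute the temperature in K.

PV = nRT ⇒ T = PV/(nR) = (0.1569 × 80.19) / (0.1868 × 0.08206)

T ≈ 821 K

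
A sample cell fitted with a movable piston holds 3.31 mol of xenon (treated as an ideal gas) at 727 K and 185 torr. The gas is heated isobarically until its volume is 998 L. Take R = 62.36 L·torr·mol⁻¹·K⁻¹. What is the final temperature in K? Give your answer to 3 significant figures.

T₂ ≈ 894 K

From PV = nRT: V₁ = nRT₁/P₁ = 811.1 L.
Isobaric, so V/T is constant: P₂ = P₁; T₂ = T₁·(V₂/V₁) = 894.5 K.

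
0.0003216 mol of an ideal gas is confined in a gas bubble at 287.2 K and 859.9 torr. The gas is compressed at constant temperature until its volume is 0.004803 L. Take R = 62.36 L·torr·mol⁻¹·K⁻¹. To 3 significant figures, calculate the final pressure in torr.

From PV = nRT: V₁ = nRT₁/P₁ = 0.006698 L.
Isothermal, so P V is constant: T₂ = T₁; P₂ = P₁·(V₁/V₂) = 1199 torr.

P₂ ≈ 1.20e+03 torr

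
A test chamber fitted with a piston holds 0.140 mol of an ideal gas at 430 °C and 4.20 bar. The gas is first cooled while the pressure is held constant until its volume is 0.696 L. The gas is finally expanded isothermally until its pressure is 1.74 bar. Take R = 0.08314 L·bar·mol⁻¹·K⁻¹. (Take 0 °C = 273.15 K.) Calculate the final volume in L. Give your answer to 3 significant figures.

Convert: T₁ = 703.1 K.
From PV = nRT: V₁ = nRT₁/P₁ = 1.949 L.
P constant ⇒ V ∝ T: P₂ = P₁; T₂ = T₁·(V₂/V₁) = 251.1 K.
T constant ⇒ Boyle's law P V = const: T₃ = T₂; V₃ = V₂·(P₂/P₃) = 1.680 L.

V₃ ≈ 1.68 L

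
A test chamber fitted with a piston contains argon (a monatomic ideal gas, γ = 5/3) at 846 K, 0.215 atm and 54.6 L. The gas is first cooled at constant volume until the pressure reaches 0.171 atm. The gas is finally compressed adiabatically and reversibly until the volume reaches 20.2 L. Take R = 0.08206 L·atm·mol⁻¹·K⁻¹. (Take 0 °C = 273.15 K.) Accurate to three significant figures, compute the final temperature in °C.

V constant ⇒ P ∝ T: V₂ = V₁; T₂ = T₁·(P₂/P₁) = 672.9 K.
Reversible adiabatic, γ = 5/3: T₃ = T₂·(V₂/V₃)^(γ−1) = 1306 K; P₃ = P₂·(V₂/V₃)^γ = 0.8969 atm.

T₃ ≈ 1.03e+03 °C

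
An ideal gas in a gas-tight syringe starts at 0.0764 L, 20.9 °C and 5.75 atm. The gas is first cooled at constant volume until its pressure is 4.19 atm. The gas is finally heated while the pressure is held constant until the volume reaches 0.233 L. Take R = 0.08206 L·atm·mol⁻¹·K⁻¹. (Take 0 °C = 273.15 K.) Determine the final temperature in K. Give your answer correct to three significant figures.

Convert: T₁ = 294.0 K.
V constant ⇒ P ∝ T: V₂ = V₁; T₂ = T₁·(P₂/P₁) = 214.3 K.
Isobaric, so V/T is constant: P₃ = P₂; T₃ = T₂·(V₃/V₂) = 653.5 K.

T₃ ≈ 653 K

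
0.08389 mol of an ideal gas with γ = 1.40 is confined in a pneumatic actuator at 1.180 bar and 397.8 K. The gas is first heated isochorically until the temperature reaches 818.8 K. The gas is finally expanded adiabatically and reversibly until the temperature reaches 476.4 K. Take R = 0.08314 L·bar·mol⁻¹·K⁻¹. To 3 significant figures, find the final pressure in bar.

P₃ ≈ 0.365 bar

From PV = nRT: V₁ = nRT₁/P₁ = 2.351 L.
Isochoric, so P/T is constant: V₂ = V₁; P₂ = P₁·(T₂/T₁) = 2.429 bar.
Adiabatic (γ = 1.40), T V^(γ−1) and P V^γ constant: P₃ = P₂·(T₃/T₂)^(γ/(γ−1)) = 0.3649 bar; V₃ = V₂·(T₂/T₃)^(1/(γ−1)) = 9.106 L.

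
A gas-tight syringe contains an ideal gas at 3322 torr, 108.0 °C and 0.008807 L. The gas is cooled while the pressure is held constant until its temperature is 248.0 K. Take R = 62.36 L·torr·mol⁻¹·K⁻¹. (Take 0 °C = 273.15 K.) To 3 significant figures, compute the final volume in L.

V₂ ≈ 0.00573 L

Convert: T₁ = 381.1 K.
P constant ⇒ V ∝ T: P₂ = P₁; V₂ = V₁·(T₂/T₁) = 0.005730 L.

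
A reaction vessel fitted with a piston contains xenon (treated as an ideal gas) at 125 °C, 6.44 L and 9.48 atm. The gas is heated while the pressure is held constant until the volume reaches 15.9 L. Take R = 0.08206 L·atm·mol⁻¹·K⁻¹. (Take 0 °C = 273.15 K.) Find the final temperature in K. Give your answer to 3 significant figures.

T₂ ≈ 983 K

Convert: T₁ = 398.1 K.
Isobaric, so V/T is constant: P₂ = P₁; T₂ = T₁·(V₂/V₁) = 983.0 K.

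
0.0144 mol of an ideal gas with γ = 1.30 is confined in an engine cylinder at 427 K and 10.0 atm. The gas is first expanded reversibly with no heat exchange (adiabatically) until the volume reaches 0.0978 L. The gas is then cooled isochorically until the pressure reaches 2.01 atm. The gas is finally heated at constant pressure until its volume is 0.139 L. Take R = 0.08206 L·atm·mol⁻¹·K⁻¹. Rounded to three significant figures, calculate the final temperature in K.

T₄ ≈ 236 K

From PV = nRT: V₁ = nRT₁/P₁ = 0.05046 L.
Reversible adiabatic, γ = 1.30: T₂ = T₁·(V₁/V₂)^(γ−1) = 350.1 K; P₂ = P₁·(V₁/V₂)^γ = 4.230 atm.
Isochoric, so P/T is constant: V₃ = V₂; T₃ = T₂·(P₃/P₂) = 166.4 K.
P constant ⇒ V ∝ T: P₄ = P₃; T₄ = T₃·(V₄/V₃) = 236.4 K.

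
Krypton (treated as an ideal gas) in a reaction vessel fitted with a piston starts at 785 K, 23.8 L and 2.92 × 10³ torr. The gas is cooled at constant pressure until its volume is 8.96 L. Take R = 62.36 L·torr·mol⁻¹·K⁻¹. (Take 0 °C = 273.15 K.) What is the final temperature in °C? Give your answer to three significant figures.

P constant ⇒ V ∝ T: P₂ = P₁; T₂ = T₁·(V₂/V₁) = 295.5 K.

T₂ ≈ 22.4 °C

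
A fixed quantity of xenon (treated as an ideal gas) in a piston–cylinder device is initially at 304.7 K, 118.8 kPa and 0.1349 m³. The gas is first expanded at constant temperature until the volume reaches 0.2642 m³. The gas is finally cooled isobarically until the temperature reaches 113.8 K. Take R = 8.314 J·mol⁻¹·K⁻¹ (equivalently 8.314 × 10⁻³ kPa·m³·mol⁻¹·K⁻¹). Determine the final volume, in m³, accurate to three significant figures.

V₃ ≈ 0.0987 m³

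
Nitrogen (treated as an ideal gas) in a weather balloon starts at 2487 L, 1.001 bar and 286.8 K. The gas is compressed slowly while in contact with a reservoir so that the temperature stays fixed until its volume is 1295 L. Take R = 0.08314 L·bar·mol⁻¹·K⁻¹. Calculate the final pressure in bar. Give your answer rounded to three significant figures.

P₂ ≈ 1.92 bar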